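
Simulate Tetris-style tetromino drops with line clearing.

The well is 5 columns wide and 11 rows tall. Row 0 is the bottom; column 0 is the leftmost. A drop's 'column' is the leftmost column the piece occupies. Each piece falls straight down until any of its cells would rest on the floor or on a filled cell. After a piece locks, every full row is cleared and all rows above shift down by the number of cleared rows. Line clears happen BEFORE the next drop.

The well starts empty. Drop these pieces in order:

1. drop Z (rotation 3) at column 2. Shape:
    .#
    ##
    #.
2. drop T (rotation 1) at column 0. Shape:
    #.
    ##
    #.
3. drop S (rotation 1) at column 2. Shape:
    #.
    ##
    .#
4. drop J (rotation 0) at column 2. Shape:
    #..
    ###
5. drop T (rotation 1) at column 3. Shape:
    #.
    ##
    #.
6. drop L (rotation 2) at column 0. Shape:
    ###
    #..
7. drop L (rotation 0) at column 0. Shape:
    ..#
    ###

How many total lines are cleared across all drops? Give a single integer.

Answer: 1

Derivation:
Drop 1: Z rot3 at col 2 lands with bottom-row=0; cleared 0 line(s) (total 0); column heights now [0 0 2 3 0], max=3
Drop 2: T rot1 at col 0 lands with bottom-row=0; cleared 0 line(s) (total 0); column heights now [3 2 2 3 0], max=3
Drop 3: S rot1 at col 2 lands with bottom-row=3; cleared 0 line(s) (total 0); column heights now [3 2 6 5 0], max=6
Drop 4: J rot0 at col 2 lands with bottom-row=6; cleared 0 line(s) (total 0); column heights now [3 2 8 7 7], max=8
Drop 5: T rot1 at col 3 lands with bottom-row=7; cleared 0 line(s) (total 0); column heights now [3 2 8 10 9], max=10
Drop 6: L rot2 at col 0 lands with bottom-row=7; cleared 1 line(s) (total 1); column heights now [8 2 8 9 7], max=9
Drop 7: L rot0 at col 0 lands with bottom-row=8; cleared 0 line(s) (total 1); column heights now [9 9 10 9 7], max=10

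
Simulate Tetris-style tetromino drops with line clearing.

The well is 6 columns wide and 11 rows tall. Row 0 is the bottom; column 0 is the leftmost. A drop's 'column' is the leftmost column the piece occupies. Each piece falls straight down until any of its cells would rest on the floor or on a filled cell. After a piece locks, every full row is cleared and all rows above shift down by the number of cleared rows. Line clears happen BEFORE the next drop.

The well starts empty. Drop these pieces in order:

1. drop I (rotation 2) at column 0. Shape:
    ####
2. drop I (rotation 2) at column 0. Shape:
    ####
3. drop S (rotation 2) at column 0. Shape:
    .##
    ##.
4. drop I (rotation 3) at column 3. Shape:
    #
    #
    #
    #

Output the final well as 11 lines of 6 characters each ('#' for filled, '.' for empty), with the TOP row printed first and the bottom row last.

Answer: ......
......
......
......
......
...#..
...#..
.###..
##.#..
####..
####..

Derivation:
Drop 1: I rot2 at col 0 lands with bottom-row=0; cleared 0 line(s) (total 0); column heights now [1 1 1 1 0 0], max=1
Drop 2: I rot2 at col 0 lands with bottom-row=1; cleared 0 line(s) (total 0); column heights now [2 2 2 2 0 0], max=2
Drop 3: S rot2 at col 0 lands with bottom-row=2; cleared 0 line(s) (total 0); column heights now [3 4 4 2 0 0], max=4
Drop 4: I rot3 at col 3 lands with bottom-row=2; cleared 0 line(s) (total 0); column heights now [3 4 4 6 0 0], max=6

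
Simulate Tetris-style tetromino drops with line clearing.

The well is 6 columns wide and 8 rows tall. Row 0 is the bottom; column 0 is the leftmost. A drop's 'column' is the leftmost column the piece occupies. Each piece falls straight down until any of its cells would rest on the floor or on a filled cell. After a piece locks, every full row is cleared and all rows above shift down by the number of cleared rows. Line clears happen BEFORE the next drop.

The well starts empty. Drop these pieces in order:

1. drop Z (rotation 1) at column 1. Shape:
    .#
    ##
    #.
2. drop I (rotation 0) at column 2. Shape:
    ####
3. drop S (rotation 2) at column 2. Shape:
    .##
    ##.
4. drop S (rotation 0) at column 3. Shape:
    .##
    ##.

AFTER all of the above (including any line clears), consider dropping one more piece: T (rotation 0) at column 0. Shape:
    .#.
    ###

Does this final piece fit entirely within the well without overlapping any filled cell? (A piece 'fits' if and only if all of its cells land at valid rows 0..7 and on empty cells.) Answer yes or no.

Drop 1: Z rot1 at col 1 lands with bottom-row=0; cleared 0 line(s) (total 0); column heights now [0 2 3 0 0 0], max=3
Drop 2: I rot0 at col 2 lands with bottom-row=3; cleared 0 line(s) (total 0); column heights now [0 2 4 4 4 4], max=4
Drop 3: S rot2 at col 2 lands with bottom-row=4; cleared 0 line(s) (total 0); column heights now [0 2 5 6 6 4], max=6
Drop 4: S rot0 at col 3 lands with bottom-row=6; cleared 0 line(s) (total 0); column heights now [0 2 5 7 8 8], max=8
Test piece T rot0 at col 0 (width 3): heights before test = [0 2 5 7 8 8]; fits = True

Answer: yes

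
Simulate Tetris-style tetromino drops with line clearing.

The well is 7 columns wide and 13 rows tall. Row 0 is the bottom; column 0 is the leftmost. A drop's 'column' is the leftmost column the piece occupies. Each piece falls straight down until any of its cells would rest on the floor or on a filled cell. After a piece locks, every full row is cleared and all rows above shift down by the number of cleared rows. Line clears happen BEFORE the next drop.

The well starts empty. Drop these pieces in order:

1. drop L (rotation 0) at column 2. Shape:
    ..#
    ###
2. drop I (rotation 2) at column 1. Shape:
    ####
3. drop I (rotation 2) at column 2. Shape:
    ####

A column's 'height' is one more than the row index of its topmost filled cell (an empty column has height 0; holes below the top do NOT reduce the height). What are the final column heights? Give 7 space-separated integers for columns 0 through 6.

Answer: 0 3 4 4 4 4 0

Derivation:
Drop 1: L rot0 at col 2 lands with bottom-row=0; cleared 0 line(s) (total 0); column heights now [0 0 1 1 2 0 0], max=2
Drop 2: I rot2 at col 1 lands with bottom-row=2; cleared 0 line(s) (total 0); column heights now [0 3 3 3 3 0 0], max=3
Drop 3: I rot2 at col 2 lands with bottom-row=3; cleared 0 line(s) (total 0); column heights now [0 3 4 4 4 4 0], max=4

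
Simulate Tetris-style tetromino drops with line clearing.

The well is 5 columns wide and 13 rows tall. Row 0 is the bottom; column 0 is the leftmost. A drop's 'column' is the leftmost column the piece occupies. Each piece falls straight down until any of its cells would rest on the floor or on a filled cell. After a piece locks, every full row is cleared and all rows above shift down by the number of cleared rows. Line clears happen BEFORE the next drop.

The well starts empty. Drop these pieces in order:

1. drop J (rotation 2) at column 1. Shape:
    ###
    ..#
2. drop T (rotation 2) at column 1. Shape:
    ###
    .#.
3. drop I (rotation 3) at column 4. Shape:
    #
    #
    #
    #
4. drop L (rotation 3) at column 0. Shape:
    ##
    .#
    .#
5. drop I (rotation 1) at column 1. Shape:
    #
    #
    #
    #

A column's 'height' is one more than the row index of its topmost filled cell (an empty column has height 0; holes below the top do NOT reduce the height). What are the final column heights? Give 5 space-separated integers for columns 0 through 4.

Drop 1: J rot2 at col 1 lands with bottom-row=0; cleared 0 line(s) (total 0); column heights now [0 2 2 2 0], max=2
Drop 2: T rot2 at col 1 lands with bottom-row=2; cleared 0 line(s) (total 0); column heights now [0 4 4 4 0], max=4
Drop 3: I rot3 at col 4 lands with bottom-row=0; cleared 0 line(s) (total 0); column heights now [0 4 4 4 4], max=4
Drop 4: L rot3 at col 0 lands with bottom-row=4; cleared 0 line(s) (total 0); column heights now [7 7 4 4 4], max=7
Drop 5: I rot1 at col 1 lands with bottom-row=7; cleared 0 line(s) (total 0); column heights now [7 11 4 4 4], max=11

Answer: 7 11 4 4 4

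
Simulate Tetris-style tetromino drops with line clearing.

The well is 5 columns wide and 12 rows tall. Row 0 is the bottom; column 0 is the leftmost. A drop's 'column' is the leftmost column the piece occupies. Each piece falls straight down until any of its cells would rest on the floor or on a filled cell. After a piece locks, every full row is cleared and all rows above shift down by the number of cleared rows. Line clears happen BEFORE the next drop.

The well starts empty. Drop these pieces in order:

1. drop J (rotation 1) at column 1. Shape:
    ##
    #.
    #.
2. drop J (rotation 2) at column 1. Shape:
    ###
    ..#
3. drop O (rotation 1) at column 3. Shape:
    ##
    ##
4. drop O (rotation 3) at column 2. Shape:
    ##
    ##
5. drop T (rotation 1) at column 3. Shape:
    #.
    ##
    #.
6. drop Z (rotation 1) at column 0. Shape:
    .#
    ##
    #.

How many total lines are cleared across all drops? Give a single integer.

Answer: 0

Derivation:
Drop 1: J rot1 at col 1 lands with bottom-row=0; cleared 0 line(s) (total 0); column heights now [0 3 3 0 0], max=3
Drop 2: J rot2 at col 1 lands with bottom-row=2; cleared 0 line(s) (total 0); column heights now [0 4 4 4 0], max=4
Drop 3: O rot1 at col 3 lands with bottom-row=4; cleared 0 line(s) (total 0); column heights now [0 4 4 6 6], max=6
Drop 4: O rot3 at col 2 lands with bottom-row=6; cleared 0 line(s) (total 0); column heights now [0 4 8 8 6], max=8
Drop 5: T rot1 at col 3 lands with bottom-row=8; cleared 0 line(s) (total 0); column heights now [0 4 8 11 10], max=11
Drop 6: Z rot1 at col 0 lands with bottom-row=3; cleared 0 line(s) (total 0); column heights now [5 6 8 11 10], max=11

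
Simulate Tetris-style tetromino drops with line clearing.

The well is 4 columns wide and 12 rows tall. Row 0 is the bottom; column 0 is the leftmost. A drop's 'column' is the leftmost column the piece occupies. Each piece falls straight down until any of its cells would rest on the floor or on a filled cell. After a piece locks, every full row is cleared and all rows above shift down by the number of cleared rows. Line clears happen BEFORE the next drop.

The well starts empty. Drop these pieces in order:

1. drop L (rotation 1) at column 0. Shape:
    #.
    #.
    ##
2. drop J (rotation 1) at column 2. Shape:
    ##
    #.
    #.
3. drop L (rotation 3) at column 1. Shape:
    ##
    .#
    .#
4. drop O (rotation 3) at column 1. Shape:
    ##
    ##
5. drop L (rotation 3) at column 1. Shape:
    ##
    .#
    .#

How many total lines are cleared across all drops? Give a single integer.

Answer: 0

Derivation:
Drop 1: L rot1 at col 0 lands with bottom-row=0; cleared 0 line(s) (total 0); column heights now [3 1 0 0], max=3
Drop 2: J rot1 at col 2 lands with bottom-row=0; cleared 0 line(s) (total 0); column heights now [3 1 3 3], max=3
Drop 3: L rot3 at col 1 lands with bottom-row=3; cleared 0 line(s) (total 0); column heights now [3 6 6 3], max=6
Drop 4: O rot3 at col 1 lands with bottom-row=6; cleared 0 line(s) (total 0); column heights now [3 8 8 3], max=8
Drop 5: L rot3 at col 1 lands with bottom-row=8; cleared 0 line(s) (total 0); column heights now [3 11 11 3], max=11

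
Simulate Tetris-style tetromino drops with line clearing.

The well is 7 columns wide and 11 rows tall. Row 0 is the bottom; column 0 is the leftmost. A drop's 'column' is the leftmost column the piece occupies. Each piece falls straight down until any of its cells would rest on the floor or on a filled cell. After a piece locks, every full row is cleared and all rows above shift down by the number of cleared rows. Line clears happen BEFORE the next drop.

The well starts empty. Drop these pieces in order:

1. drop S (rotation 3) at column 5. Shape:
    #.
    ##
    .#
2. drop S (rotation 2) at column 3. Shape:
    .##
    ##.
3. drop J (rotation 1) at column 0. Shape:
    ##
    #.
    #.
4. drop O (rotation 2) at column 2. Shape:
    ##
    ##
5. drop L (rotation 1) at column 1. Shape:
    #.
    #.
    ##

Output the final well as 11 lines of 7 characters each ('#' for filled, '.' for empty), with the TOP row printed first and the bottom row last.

Answer: .......
.......
.......
.#.....
.#.....
.##....
..##...
..####.
##.###.
#....##
#.....#

Derivation:
Drop 1: S rot3 at col 5 lands with bottom-row=0; cleared 0 line(s) (total 0); column heights now [0 0 0 0 0 3 2], max=3
Drop 2: S rot2 at col 3 lands with bottom-row=2; cleared 0 line(s) (total 0); column heights now [0 0 0 3 4 4 2], max=4
Drop 3: J rot1 at col 0 lands with bottom-row=0; cleared 0 line(s) (total 0); column heights now [3 3 0 3 4 4 2], max=4
Drop 4: O rot2 at col 2 lands with bottom-row=3; cleared 0 line(s) (total 0); column heights now [3 3 5 5 4 4 2], max=5
Drop 5: L rot1 at col 1 lands with bottom-row=5; cleared 0 line(s) (total 0); column heights now [3 8 6 5 4 4 2], max=8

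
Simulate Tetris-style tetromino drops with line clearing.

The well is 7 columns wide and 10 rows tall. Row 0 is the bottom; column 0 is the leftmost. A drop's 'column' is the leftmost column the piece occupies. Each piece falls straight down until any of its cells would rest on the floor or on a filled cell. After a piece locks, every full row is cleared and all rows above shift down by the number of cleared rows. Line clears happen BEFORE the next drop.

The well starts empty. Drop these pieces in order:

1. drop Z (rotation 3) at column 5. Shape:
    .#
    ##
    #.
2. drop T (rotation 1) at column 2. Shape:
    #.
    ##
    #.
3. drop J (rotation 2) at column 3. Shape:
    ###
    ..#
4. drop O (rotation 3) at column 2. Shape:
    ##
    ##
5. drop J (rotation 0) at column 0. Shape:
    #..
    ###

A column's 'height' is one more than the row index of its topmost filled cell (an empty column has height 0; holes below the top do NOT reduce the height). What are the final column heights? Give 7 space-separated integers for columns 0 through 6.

Answer: 8 7 7 6 4 4 3

Derivation:
Drop 1: Z rot3 at col 5 lands with bottom-row=0; cleared 0 line(s) (total 0); column heights now [0 0 0 0 0 2 3], max=3
Drop 2: T rot1 at col 2 lands with bottom-row=0; cleared 0 line(s) (total 0); column heights now [0 0 3 2 0 2 3], max=3
Drop 3: J rot2 at col 3 lands with bottom-row=2; cleared 0 line(s) (total 0); column heights now [0 0 3 4 4 4 3], max=4
Drop 4: O rot3 at col 2 lands with bottom-row=4; cleared 0 line(s) (total 0); column heights now [0 0 6 6 4 4 3], max=6
Drop 5: J rot0 at col 0 lands with bottom-row=6; cleared 0 line(s) (total 0); column heights now [8 7 7 6 4 4 3], max=8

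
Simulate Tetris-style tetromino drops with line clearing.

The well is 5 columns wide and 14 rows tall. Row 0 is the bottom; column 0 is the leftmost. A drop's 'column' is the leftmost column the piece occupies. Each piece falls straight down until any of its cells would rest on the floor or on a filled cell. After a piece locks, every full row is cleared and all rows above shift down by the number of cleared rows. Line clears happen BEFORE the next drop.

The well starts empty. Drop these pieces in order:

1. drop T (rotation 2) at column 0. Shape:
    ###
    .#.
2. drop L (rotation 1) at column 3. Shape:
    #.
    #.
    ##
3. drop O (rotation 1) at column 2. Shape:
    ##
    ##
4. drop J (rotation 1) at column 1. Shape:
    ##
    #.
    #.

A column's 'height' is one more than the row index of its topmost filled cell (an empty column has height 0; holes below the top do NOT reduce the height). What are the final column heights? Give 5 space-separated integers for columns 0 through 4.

Answer: 2 6 6 5 1

Derivation:
Drop 1: T rot2 at col 0 lands with bottom-row=0; cleared 0 line(s) (total 0); column heights now [2 2 2 0 0], max=2
Drop 2: L rot1 at col 3 lands with bottom-row=0; cleared 0 line(s) (total 0); column heights now [2 2 2 3 1], max=3
Drop 3: O rot1 at col 2 lands with bottom-row=3; cleared 0 line(s) (total 0); column heights now [2 2 5 5 1], max=5
Drop 4: J rot1 at col 1 lands with bottom-row=3; cleared 0 line(s) (total 0); column heights now [2 6 6 5 1], max=6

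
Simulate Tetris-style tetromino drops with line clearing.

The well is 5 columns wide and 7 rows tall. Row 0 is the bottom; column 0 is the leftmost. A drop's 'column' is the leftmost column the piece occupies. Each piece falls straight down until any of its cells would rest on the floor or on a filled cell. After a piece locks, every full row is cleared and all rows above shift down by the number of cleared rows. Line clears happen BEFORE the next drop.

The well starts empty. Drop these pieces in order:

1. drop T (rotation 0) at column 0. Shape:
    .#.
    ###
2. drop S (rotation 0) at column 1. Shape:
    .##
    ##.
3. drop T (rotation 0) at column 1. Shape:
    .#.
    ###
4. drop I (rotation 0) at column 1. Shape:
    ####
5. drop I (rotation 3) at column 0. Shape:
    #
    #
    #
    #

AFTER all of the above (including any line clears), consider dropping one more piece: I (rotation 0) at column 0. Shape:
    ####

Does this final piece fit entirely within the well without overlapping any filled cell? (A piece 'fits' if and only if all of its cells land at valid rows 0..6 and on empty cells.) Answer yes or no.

Drop 1: T rot0 at col 0 lands with bottom-row=0; cleared 0 line(s) (total 0); column heights now [1 2 1 0 0], max=2
Drop 2: S rot0 at col 1 lands with bottom-row=2; cleared 0 line(s) (total 0); column heights now [1 3 4 4 0], max=4
Drop 3: T rot0 at col 1 lands with bottom-row=4; cleared 0 line(s) (total 0); column heights now [1 5 6 5 0], max=6
Drop 4: I rot0 at col 1 lands with bottom-row=6; cleared 0 line(s) (total 0); column heights now [1 7 7 7 7], max=7
Drop 5: I rot3 at col 0 lands with bottom-row=1; cleared 0 line(s) (total 0); column heights now [5 7 7 7 7], max=7
Test piece I rot0 at col 0 (width 4): heights before test = [5 7 7 7 7]; fits = False

Answer: no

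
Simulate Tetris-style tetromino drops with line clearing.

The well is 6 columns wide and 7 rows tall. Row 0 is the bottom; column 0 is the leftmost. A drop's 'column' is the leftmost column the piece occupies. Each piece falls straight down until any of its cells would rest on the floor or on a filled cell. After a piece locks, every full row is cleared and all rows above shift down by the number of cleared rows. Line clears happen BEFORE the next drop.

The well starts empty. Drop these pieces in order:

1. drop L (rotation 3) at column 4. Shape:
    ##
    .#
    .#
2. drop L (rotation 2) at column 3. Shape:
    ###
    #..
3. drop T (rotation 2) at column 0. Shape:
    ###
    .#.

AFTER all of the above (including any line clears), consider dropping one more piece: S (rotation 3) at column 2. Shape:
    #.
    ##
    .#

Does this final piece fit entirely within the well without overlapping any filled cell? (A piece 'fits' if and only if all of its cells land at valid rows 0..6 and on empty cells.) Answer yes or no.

Drop 1: L rot3 at col 4 lands with bottom-row=0; cleared 0 line(s) (total 0); column heights now [0 0 0 0 3 3], max=3
Drop 2: L rot2 at col 3 lands with bottom-row=2; cleared 0 line(s) (total 0); column heights now [0 0 0 4 4 4], max=4
Drop 3: T rot2 at col 0 lands with bottom-row=0; cleared 0 line(s) (total 0); column heights now [2 2 2 4 4 4], max=4
Test piece S rot3 at col 2 (width 2): heights before test = [2 2 2 4 4 4]; fits = True

Answer: yes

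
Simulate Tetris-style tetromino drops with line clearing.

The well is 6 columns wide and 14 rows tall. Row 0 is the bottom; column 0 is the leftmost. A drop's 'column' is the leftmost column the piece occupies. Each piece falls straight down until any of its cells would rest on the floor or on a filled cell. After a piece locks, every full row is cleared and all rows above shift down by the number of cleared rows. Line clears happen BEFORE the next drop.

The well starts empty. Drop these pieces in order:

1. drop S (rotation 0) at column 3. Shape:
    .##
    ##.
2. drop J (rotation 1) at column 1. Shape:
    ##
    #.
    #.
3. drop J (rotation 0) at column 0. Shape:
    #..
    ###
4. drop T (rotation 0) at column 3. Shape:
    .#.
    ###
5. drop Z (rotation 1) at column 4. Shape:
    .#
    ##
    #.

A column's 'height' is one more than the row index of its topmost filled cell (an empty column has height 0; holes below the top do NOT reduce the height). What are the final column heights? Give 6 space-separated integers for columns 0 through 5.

Answer: 5 4 4 3 6 7

Derivation:
Drop 1: S rot0 at col 3 lands with bottom-row=0; cleared 0 line(s) (total 0); column heights now [0 0 0 1 2 2], max=2
Drop 2: J rot1 at col 1 lands with bottom-row=0; cleared 0 line(s) (total 0); column heights now [0 3 3 1 2 2], max=3
Drop 3: J rot0 at col 0 lands with bottom-row=3; cleared 0 line(s) (total 0); column heights now [5 4 4 1 2 2], max=5
Drop 4: T rot0 at col 3 lands with bottom-row=2; cleared 0 line(s) (total 0); column heights now [5 4 4 3 4 3], max=5
Drop 5: Z rot1 at col 4 lands with bottom-row=4; cleared 0 line(s) (total 0); column heights now [5 4 4 3 6 7], max=7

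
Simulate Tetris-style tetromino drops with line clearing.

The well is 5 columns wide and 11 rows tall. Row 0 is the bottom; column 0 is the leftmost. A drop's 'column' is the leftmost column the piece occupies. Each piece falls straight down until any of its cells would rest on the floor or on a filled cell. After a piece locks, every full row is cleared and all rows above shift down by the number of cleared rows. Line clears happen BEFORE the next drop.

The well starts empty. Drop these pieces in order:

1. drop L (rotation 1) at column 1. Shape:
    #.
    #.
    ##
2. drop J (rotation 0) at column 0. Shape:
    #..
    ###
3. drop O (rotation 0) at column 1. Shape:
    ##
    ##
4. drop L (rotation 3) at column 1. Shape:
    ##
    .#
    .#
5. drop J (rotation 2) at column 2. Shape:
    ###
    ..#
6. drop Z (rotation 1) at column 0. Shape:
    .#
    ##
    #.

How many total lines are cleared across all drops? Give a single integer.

Drop 1: L rot1 at col 1 lands with bottom-row=0; cleared 0 line(s) (total 0); column heights now [0 3 1 0 0], max=3
Drop 2: J rot0 at col 0 lands with bottom-row=3; cleared 0 line(s) (total 0); column heights now [5 4 4 0 0], max=5
Drop 3: O rot0 at col 1 lands with bottom-row=4; cleared 0 line(s) (total 0); column heights now [5 6 6 0 0], max=6
Drop 4: L rot3 at col 1 lands with bottom-row=6; cleared 0 line(s) (total 0); column heights now [5 9 9 0 0], max=9
Drop 5: J rot2 at col 2 lands with bottom-row=8; cleared 0 line(s) (total 0); column heights now [5 9 10 10 10], max=10
Drop 6: Z rot1 at col 0 lands with bottom-row=8; cleared 1 line(s) (total 1); column heights now [9 10 9 0 9], max=10

Answer: 1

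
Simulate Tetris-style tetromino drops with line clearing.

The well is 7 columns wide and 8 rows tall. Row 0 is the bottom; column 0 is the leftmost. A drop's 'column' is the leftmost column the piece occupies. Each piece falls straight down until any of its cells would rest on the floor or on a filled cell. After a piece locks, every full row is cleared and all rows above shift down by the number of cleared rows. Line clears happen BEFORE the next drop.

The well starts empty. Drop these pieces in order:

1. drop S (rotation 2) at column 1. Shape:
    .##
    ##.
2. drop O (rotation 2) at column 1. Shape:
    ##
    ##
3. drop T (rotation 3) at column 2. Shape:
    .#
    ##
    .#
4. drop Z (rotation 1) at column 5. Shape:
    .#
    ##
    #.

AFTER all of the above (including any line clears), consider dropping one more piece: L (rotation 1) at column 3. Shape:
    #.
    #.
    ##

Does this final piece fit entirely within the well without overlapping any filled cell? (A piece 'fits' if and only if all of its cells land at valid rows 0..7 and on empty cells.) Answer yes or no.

Answer: no

Derivation:
Drop 1: S rot2 at col 1 lands with bottom-row=0; cleared 0 line(s) (total 0); column heights now [0 1 2 2 0 0 0], max=2
Drop 2: O rot2 at col 1 lands with bottom-row=2; cleared 0 line(s) (total 0); column heights now [0 4 4 2 0 0 0], max=4
Drop 3: T rot3 at col 2 lands with bottom-row=3; cleared 0 line(s) (total 0); column heights now [0 4 5 6 0 0 0], max=6
Drop 4: Z rot1 at col 5 lands with bottom-row=0; cleared 0 line(s) (total 0); column heights now [0 4 5 6 0 2 3], max=6
Test piece L rot1 at col 3 (width 2): heights before test = [0 4 5 6 0 2 3]; fits = False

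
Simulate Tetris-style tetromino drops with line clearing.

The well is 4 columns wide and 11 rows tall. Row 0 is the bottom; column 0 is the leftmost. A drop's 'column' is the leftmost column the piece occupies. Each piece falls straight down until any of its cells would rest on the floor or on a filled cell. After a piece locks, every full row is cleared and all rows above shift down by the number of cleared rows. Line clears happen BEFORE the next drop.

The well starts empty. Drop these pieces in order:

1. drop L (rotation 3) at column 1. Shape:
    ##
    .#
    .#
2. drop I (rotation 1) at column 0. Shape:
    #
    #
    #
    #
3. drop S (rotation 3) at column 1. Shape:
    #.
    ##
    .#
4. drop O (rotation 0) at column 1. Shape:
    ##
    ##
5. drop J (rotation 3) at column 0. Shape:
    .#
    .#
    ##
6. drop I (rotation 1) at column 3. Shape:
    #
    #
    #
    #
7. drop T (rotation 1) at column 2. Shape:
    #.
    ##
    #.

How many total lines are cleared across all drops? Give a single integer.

Drop 1: L rot3 at col 1 lands with bottom-row=0; cleared 0 line(s) (total 0); column heights now [0 3 3 0], max=3
Drop 2: I rot1 at col 0 lands with bottom-row=0; cleared 0 line(s) (total 0); column heights now [4 3 3 0], max=4
Drop 3: S rot3 at col 1 lands with bottom-row=3; cleared 0 line(s) (total 0); column heights now [4 6 5 0], max=6
Drop 4: O rot0 at col 1 lands with bottom-row=6; cleared 0 line(s) (total 0); column heights now [4 8 8 0], max=8
Drop 5: J rot3 at col 0 lands with bottom-row=8; cleared 0 line(s) (total 0); column heights now [9 11 8 0], max=11
Drop 6: I rot1 at col 3 lands with bottom-row=0; cleared 1 line(s) (total 1); column heights now [8 10 7 3], max=10
Drop 7: T rot1 at col 2 lands with bottom-row=7; cleared 0 line(s) (total 1); column heights now [8 10 10 9], max=10

Answer: 1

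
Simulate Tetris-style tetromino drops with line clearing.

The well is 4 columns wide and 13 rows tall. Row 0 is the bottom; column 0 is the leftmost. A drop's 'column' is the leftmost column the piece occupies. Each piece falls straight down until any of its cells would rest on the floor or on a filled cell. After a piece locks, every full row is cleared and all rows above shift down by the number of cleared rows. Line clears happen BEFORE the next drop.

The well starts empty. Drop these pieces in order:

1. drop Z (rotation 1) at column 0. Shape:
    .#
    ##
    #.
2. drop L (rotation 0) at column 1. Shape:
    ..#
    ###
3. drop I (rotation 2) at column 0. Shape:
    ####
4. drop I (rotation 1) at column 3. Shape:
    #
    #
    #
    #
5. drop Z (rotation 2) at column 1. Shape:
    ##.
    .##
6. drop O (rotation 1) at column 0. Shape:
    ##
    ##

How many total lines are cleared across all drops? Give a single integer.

Drop 1: Z rot1 at col 0 lands with bottom-row=0; cleared 0 line(s) (total 0); column heights now [2 3 0 0], max=3
Drop 2: L rot0 at col 1 lands with bottom-row=3; cleared 0 line(s) (total 0); column heights now [2 4 4 5], max=5
Drop 3: I rot2 at col 0 lands with bottom-row=5; cleared 1 line(s) (total 1); column heights now [2 4 4 5], max=5
Drop 4: I rot1 at col 3 lands with bottom-row=5; cleared 0 line(s) (total 1); column heights now [2 4 4 9], max=9
Drop 5: Z rot2 at col 1 lands with bottom-row=9; cleared 0 line(s) (total 1); column heights now [2 11 11 10], max=11
Drop 6: O rot1 at col 0 lands with bottom-row=11; cleared 0 line(s) (total 1); column heights now [13 13 11 10], max=13

Answer: 1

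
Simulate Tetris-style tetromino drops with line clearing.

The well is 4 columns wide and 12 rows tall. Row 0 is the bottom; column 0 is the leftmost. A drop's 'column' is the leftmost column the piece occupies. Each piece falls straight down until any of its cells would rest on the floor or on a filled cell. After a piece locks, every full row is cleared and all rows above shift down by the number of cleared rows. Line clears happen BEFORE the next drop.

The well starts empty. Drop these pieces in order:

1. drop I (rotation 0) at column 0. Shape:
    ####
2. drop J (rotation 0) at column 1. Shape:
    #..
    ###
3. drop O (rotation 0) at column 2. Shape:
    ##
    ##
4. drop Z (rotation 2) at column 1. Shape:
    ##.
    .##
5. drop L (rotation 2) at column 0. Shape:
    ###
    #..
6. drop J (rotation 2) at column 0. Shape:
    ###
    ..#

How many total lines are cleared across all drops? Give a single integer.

Answer: 1

Derivation:
Drop 1: I rot0 at col 0 lands with bottom-row=0; cleared 1 line(s) (total 1); column heights now [0 0 0 0], max=0
Drop 2: J rot0 at col 1 lands with bottom-row=0; cleared 0 line(s) (total 1); column heights now [0 2 1 1], max=2
Drop 3: O rot0 at col 2 lands with bottom-row=1; cleared 0 line(s) (total 1); column heights now [0 2 3 3], max=3
Drop 4: Z rot2 at col 1 lands with bottom-row=3; cleared 0 line(s) (total 1); column heights now [0 5 5 4], max=5
Drop 5: L rot2 at col 0 lands with bottom-row=4; cleared 0 line(s) (total 1); column heights now [6 6 6 4], max=6
Drop 6: J rot2 at col 0 lands with bottom-row=6; cleared 0 line(s) (total 1); column heights now [8 8 8 4], max=8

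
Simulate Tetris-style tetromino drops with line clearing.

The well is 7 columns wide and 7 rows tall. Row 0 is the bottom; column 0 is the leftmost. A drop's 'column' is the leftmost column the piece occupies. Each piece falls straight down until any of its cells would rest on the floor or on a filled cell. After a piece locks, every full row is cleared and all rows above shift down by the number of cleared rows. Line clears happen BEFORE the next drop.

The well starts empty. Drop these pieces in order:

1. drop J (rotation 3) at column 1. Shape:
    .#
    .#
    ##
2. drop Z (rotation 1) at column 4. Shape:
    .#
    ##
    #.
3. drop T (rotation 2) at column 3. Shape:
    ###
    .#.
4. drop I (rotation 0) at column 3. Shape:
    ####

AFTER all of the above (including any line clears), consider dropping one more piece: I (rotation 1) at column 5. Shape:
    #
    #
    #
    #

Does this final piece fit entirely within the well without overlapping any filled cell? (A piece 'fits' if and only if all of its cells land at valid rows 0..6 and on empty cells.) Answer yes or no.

Drop 1: J rot3 at col 1 lands with bottom-row=0; cleared 0 line(s) (total 0); column heights now [0 1 3 0 0 0 0], max=3
Drop 2: Z rot1 at col 4 lands with bottom-row=0; cleared 0 line(s) (total 0); column heights now [0 1 3 0 2 3 0], max=3
Drop 3: T rot2 at col 3 lands with bottom-row=2; cleared 0 line(s) (total 0); column heights now [0 1 3 4 4 4 0], max=4
Drop 4: I rot0 at col 3 lands with bottom-row=4; cleared 0 line(s) (total 0); column heights now [0 1 3 5 5 5 5], max=5
Test piece I rot1 at col 5 (width 1): heights before test = [0 1 3 5 5 5 5]; fits = False

Answer: no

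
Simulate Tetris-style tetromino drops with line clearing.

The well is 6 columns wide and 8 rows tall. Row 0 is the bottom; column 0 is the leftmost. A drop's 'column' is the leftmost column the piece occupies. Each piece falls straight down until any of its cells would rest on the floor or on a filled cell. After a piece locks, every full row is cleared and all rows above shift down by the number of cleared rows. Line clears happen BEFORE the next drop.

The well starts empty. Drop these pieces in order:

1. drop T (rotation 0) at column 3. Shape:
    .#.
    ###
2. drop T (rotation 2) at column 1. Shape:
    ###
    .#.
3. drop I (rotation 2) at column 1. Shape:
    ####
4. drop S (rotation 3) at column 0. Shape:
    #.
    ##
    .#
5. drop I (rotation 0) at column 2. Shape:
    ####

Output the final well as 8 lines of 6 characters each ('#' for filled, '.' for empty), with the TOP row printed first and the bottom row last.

Answer: ......
......
#.....
##....
.#####
.####.
.####.
..####

Derivation:
Drop 1: T rot0 at col 3 lands with bottom-row=0; cleared 0 line(s) (total 0); column heights now [0 0 0 1 2 1], max=2
Drop 2: T rot2 at col 1 lands with bottom-row=0; cleared 0 line(s) (total 0); column heights now [0 2 2 2 2 1], max=2
Drop 3: I rot2 at col 1 lands with bottom-row=2; cleared 0 line(s) (total 0); column heights now [0 3 3 3 3 1], max=3
Drop 4: S rot3 at col 0 lands with bottom-row=3; cleared 0 line(s) (total 0); column heights now [6 5 3 3 3 1], max=6
Drop 5: I rot0 at col 2 lands with bottom-row=3; cleared 0 line(s) (total 0); column heights now [6 5 4 4 4 4], max=6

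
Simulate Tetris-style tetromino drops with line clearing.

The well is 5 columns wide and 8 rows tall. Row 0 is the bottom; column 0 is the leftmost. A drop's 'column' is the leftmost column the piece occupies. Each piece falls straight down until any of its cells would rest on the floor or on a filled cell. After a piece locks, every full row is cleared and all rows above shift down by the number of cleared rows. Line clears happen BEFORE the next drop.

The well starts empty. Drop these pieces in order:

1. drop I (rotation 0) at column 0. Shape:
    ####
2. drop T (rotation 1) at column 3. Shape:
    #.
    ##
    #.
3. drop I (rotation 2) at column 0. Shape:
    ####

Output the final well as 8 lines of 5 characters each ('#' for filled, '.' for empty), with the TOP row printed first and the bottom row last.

Answer: .....
.....
.....
####.
...#.
...##
...#.
####.

Derivation:
Drop 1: I rot0 at col 0 lands with bottom-row=0; cleared 0 line(s) (total 0); column heights now [1 1 1 1 0], max=1
Drop 2: T rot1 at col 3 lands with bottom-row=1; cleared 0 line(s) (total 0); column heights now [1 1 1 4 3], max=4
Drop 3: I rot2 at col 0 lands with bottom-row=4; cleared 0 line(s) (total 0); column heights now [5 5 5 5 3], max=5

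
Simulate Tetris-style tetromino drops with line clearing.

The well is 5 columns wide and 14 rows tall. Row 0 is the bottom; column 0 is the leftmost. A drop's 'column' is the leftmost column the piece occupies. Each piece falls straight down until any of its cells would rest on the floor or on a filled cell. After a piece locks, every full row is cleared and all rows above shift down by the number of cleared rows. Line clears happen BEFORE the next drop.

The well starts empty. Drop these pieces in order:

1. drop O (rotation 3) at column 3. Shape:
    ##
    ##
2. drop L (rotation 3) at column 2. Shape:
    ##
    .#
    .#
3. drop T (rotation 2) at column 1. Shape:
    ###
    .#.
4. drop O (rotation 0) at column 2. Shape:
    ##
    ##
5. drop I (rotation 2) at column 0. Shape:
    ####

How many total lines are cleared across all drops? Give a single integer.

Answer: 0

Derivation:
Drop 1: O rot3 at col 3 lands with bottom-row=0; cleared 0 line(s) (total 0); column heights now [0 0 0 2 2], max=2
Drop 2: L rot3 at col 2 lands with bottom-row=2; cleared 0 line(s) (total 0); column heights now [0 0 5 5 2], max=5
Drop 3: T rot2 at col 1 lands with bottom-row=5; cleared 0 line(s) (total 0); column heights now [0 7 7 7 2], max=7
Drop 4: O rot0 at col 2 lands with bottom-row=7; cleared 0 line(s) (total 0); column heights now [0 7 9 9 2], max=9
Drop 5: I rot2 at col 0 lands with bottom-row=9; cleared 0 line(s) (total 0); column heights now [10 10 10 10 2], max=10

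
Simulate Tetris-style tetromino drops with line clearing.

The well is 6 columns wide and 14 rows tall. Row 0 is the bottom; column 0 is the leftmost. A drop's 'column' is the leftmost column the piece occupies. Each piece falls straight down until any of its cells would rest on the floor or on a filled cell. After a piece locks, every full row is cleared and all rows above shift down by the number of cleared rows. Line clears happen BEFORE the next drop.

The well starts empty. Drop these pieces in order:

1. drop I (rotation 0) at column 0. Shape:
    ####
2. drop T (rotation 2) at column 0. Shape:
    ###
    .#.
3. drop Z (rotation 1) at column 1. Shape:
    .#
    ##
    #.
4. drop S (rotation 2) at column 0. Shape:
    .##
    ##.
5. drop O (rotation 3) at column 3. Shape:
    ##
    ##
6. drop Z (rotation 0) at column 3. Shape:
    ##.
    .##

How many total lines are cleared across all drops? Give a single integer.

Answer: 0

Derivation:
Drop 1: I rot0 at col 0 lands with bottom-row=0; cleared 0 line(s) (total 0); column heights now [1 1 1 1 0 0], max=1
Drop 2: T rot2 at col 0 lands with bottom-row=1; cleared 0 line(s) (total 0); column heights now [3 3 3 1 0 0], max=3
Drop 3: Z rot1 at col 1 lands with bottom-row=3; cleared 0 line(s) (total 0); column heights now [3 5 6 1 0 0], max=6
Drop 4: S rot2 at col 0 lands with bottom-row=5; cleared 0 line(s) (total 0); column heights now [6 7 7 1 0 0], max=7
Drop 5: O rot3 at col 3 lands with bottom-row=1; cleared 0 line(s) (total 0); column heights now [6 7 7 3 3 0], max=7
Drop 6: Z rot0 at col 3 lands with bottom-row=3; cleared 0 line(s) (total 0); column heights now [6 7 7 5 5 4], max=7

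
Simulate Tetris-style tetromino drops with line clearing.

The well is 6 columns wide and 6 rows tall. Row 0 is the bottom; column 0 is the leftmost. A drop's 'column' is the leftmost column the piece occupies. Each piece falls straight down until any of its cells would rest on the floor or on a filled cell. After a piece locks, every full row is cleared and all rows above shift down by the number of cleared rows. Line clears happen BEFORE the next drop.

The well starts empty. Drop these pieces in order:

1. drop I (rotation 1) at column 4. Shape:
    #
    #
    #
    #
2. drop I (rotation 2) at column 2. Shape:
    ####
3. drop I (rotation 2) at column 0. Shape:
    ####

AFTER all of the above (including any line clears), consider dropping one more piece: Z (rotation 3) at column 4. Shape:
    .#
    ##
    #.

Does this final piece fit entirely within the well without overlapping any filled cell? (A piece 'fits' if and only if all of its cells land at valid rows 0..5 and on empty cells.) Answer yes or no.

Answer: no

Derivation:
Drop 1: I rot1 at col 4 lands with bottom-row=0; cleared 0 line(s) (total 0); column heights now [0 0 0 0 4 0], max=4
Drop 2: I rot2 at col 2 lands with bottom-row=4; cleared 0 line(s) (total 0); column heights now [0 0 5 5 5 5], max=5
Drop 3: I rot2 at col 0 lands with bottom-row=5; cleared 0 line(s) (total 0); column heights now [6 6 6 6 5 5], max=6
Test piece Z rot3 at col 4 (width 2): heights before test = [6 6 6 6 5 5]; fits = False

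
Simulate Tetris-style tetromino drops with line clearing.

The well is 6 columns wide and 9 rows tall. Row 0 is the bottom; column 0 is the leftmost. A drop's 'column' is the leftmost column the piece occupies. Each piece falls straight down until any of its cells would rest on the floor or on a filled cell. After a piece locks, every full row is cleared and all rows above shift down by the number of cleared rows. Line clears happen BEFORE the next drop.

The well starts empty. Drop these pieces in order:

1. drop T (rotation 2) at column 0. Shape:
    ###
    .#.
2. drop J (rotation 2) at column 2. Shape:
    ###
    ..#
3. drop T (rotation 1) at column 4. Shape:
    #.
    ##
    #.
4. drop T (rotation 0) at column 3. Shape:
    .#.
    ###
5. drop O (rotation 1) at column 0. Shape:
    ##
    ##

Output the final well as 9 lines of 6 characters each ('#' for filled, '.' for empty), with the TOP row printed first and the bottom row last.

Drop 1: T rot2 at col 0 lands with bottom-row=0; cleared 0 line(s) (total 0); column heights now [2 2 2 0 0 0], max=2
Drop 2: J rot2 at col 2 lands with bottom-row=1; cleared 0 line(s) (total 0); column heights now [2 2 3 3 3 0], max=3
Drop 3: T rot1 at col 4 lands with bottom-row=3; cleared 0 line(s) (total 0); column heights now [2 2 3 3 6 5], max=6
Drop 4: T rot0 at col 3 lands with bottom-row=6; cleared 0 line(s) (total 0); column heights now [2 2 3 7 8 7], max=8
Drop 5: O rot1 at col 0 lands with bottom-row=2; cleared 0 line(s) (total 0); column heights now [4 4 3 7 8 7], max=8

Answer: ......
....#.
...###
....#.
....##
##..#.
#####.
###.#.
.#....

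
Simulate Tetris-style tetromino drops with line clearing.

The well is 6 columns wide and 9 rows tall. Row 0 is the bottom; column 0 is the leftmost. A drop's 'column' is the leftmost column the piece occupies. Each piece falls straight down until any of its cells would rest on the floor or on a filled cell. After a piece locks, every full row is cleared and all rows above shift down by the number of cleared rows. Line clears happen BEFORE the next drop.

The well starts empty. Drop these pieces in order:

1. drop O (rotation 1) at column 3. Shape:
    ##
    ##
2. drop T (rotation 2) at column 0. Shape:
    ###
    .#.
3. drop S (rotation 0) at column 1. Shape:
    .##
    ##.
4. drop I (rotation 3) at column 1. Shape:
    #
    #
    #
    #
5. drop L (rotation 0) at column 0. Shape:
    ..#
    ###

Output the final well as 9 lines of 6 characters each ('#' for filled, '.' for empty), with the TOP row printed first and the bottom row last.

Drop 1: O rot1 at col 3 lands with bottom-row=0; cleared 0 line(s) (total 0); column heights now [0 0 0 2 2 0], max=2
Drop 2: T rot2 at col 0 lands with bottom-row=0; cleared 0 line(s) (total 0); column heights now [2 2 2 2 2 0], max=2
Drop 3: S rot0 at col 1 lands with bottom-row=2; cleared 0 line(s) (total 0); column heights now [2 3 4 4 2 0], max=4
Drop 4: I rot3 at col 1 lands with bottom-row=3; cleared 0 line(s) (total 0); column heights now [2 7 4 4 2 0], max=7
Drop 5: L rot0 at col 0 lands with bottom-row=7; cleared 0 line(s) (total 0); column heights now [8 8 9 4 2 0], max=9

Answer: ..#...
###...
.#....
.#....
.#....
.###..
.##...
#####.
.#.##.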